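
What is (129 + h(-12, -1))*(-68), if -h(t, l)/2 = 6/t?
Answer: -8840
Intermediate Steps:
h(t, l) = -12/t
(129 + h(-12, -1))*(-68) = (129 - 12/(-12))*(-68) = (129 - 12*(-1/12))*(-68) = (129 + 1)*(-68) = 130*(-68) = -8840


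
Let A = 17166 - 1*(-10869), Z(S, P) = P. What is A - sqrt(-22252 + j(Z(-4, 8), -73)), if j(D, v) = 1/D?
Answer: 28035 - I*sqrt(356030)/4 ≈ 28035.0 - 149.17*I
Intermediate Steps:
A = 28035 (A = 17166 + 10869 = 28035)
A - sqrt(-22252 + j(Z(-4, 8), -73)) = 28035 - sqrt(-22252 + 1/8) = 28035 - sqrt(-178015/8) = 28035 - I*sqrt(356030)/4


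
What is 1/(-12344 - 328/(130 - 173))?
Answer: -43/530464 ≈ -8.1061e-5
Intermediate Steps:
1/(-12344 - 328/(130 - 173)) = 1/(-12344 - 328/(-43)) = 1/(-12344 - 1/43*(-328)) = 1/(-12344 + 328/43) = 1/(-530464/43) = -43/530464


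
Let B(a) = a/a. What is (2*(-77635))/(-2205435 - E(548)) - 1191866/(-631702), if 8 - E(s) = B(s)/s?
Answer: 747109468956839/381732074276313 ≈ 1.9572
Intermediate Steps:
B(a) = 1
E(s) = 8 - 1/s
(2*(-77635))/(-2205435 - E(548)) - 1191866/(-631702) = (2*(-77635))/(-2205435 - (8 - 1/548)) - 1191866/(-631702) = -155270/(-2205435 - (8 - 1*1/548)) - 1191866*(-1/631702) = -155270/(-2205435 - (8 - 1/548)) + 595933/315851 = -155270/(-2205435 - 1*4383/548) + 595933/315851 = -155270/(-2205435 - 4383/548) + 595933/315851 = -155270/(-1208582763/548) + 595933/315851 = -155270*(-548/1208582763) + 595933/315851 = 85087960/1208582763 + 595933/315851 = 747109468956839/381732074276313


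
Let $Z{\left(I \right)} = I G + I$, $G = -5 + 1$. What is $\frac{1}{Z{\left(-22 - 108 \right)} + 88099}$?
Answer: $\frac{1}{88489} \approx 1.1301 \cdot 10^{-5}$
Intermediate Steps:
$G = -4$
$Z{\left(I \right)} = - 3 I$ ($Z{\left(I \right)} = I \left(-4\right) + I = - 4 I + I = - 3 I$)
$\frac{1}{Z{\left(-22 - 108 \right)} + 88099} = \frac{1}{- 3 \left(-22 - 108\right) + 88099} = \frac{1}{\left(-3\right) \left(-130\right) + 88099} = \frac{1}{390 + 88099} = \frac{1}{88489}$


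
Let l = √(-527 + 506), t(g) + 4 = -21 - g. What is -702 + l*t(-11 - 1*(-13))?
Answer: -702 - 27*I*√21 ≈ -702.0 - 123.73*I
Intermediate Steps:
t(g) = -25 - g (t(g) = -4 + (-21 - g) = -25 - g)
l = I*√21 (l = √(-21) = I*√21 ≈ 4.5826*I)
-702 + l*t(-11 - 1*(-13)) = -702 + (I*√21)*(-25 - (-11 - 1*(-13))) = -702 + (I*√21)*(-25 - (-11 + 13)) = -702 + (I*√21)*(-25 - 1*2) = -702 + (I*√21)*(-25 - 2) = -702 + (I*√21)*(-27) = -702 - 27*I*√21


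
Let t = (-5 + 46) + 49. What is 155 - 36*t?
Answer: -3085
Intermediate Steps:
t = 90 (t = 41 + 49 = 90)
155 - 36*t = 155 - 36*90 = 155 - 3240 = -3085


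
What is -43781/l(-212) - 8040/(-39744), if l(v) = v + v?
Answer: 4540211/43884 ≈ 103.46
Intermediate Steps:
l(v) = 2*v
-43781/l(-212) - 8040/(-39744) = -43781/(2*(-212)) - 8040/(-39744) = -43781/(-424) - 8040*(-1/39744) = -43781*(-1/424) + 335/1656 = 43781/424 + 335/1656 = 4540211/43884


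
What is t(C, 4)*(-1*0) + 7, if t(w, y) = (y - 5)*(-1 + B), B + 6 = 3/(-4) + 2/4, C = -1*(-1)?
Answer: 7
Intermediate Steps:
C = 1
B = -25/4 (B = -6 + (3/(-4) + 2/4) = -6 + (3*(-1/4) + 2*(1/4)) = -6 + (-3/4 + 1/2) = -6 - 1/4 = -25/4 ≈ -6.2500)
t(w, y) = 145/4 - 29*y/4 (t(w, y) = (y - 5)*(-1 - 25/4) = (-5 + y)*(-29/4) = 145/4 - 29*y/4)
t(C, 4)*(-1*0) + 7 = (145/4 - 29/4*4)*(-1*0) + 7 = (145/4 - 29)*0 + 7 = (29/4)*0 + 7 = 0 + 7 = 7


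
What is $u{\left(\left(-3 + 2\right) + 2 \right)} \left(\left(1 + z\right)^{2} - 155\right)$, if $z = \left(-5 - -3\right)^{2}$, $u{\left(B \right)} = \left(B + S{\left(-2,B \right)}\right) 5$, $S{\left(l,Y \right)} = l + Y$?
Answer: $0$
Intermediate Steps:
$S{\left(l,Y \right)} = Y + l$
$u{\left(B \right)} = -10 + 10 B$ ($u{\left(B \right)} = \left(B + \left(B - 2\right)\right) 5 = \left(B + \left(-2 + B\right)\right) 5 = \left(-2 + 2 B\right) 5 = -10 + 10 B$)
$z = 4$ ($z = \left(-5 + 3\right)^{2} = \left(-2\right)^{2} = 4$)
$u{\left(\left(-3 + 2\right) + 2 \right)} \left(\left(1 + z\right)^{2} - 155\right) = \left(-10 + 10 \left(\left(-3 + 2\right) + 2\right)\right) \left(\left(1 + 4\right)^{2} - 155\right) = \left(-10 + 10 \left(-1 + 2\right)\right) \left(5^{2} - 155\right) = \left(-10 + 10 \cdot 1\right) \left(25 - 155\right) = \left(-10 + 10\right) \left(-130\right) = 0 \left(-130\right) = 0$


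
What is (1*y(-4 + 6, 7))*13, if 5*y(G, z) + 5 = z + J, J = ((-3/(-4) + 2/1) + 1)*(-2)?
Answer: -143/10 ≈ -14.300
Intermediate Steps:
J = -15/2 (J = ((-3*(-¼) + 2*1) + 1)*(-2) = ((¾ + 2) + 1)*(-2) = (11/4 + 1)*(-2) = (15/4)*(-2) = -15/2 ≈ -7.5000)
y(G, z) = -5/2 + z/5 (y(G, z) = -1 + (z - 15/2)/5 = -1 + (-15/2 + z)/5 = -1 + (-3/2 + z/5) = -5/2 + z/5)
(1*y(-4 + 6, 7))*13 = (1*(-5/2 + (⅕)*7))*13 = (1*(-5/2 + 7/5))*13 = (1*(-11/10))*13 = -11/10*13 = -143/10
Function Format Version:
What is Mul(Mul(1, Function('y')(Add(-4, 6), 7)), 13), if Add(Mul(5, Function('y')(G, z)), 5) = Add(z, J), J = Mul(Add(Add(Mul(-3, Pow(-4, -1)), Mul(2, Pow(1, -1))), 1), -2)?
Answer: Rational(-143, 10) ≈ -14.300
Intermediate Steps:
J = Rational(-15, 2) (J = Mul(Add(Add(Mul(-3, Rational(-1, 4)), Mul(2, 1)), 1), -2) = Mul(Add(Add(Rational(3, 4), 2), 1), -2) = Mul(Add(Rational(11, 4), 1), -2) = Mul(Rational(15, 4), -2) = Rational(-15, 2) ≈ -7.5000)
Function('y')(G, z) = Add(Rational(-5, 2), Mul(Rational(1, 5), z)) (Function('y')(G, z) = Add(-1, Mul(Rational(1, 5), Add(z, Rational(-15, 2)))) = Add(-1, Mul(Rational(1, 5), Add(Rational(-15, 2), z))) = Add(-1, Add(Rational(-3, 2), Mul(Rational(1, 5), z))) = Add(Rational(-5, 2), Mul(Rational(1, 5), z)))
Mul(Mul(1, Function('y')(Add(-4, 6), 7)), 13) = Mul(Mul(1, Add(Rational(-5, 2), Mul(Rational(1, 5), 7))), 13) = Mul(Mul(1, Add(Rational(-5, 2), Rational(7, 5))), 13) = Mul(Mul(1, Rational(-11, 10)), 13) = Mul(Rational(-11, 10), 13) = Rational(-143, 10)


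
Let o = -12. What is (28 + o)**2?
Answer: 256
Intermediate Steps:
(28 + o)**2 = (28 - 12)**2 = 16**2 = 256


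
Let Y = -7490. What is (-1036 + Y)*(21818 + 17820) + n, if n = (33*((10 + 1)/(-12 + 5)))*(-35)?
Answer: -337951773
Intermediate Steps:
n = 1815 (n = (33*(11/(-7)))*(-35) = (33*(11*(-⅐)))*(-35) = (33*(-11/7))*(-35) = -363/7*(-35) = 1815)
(-1036 + Y)*(21818 + 17820) + n = (-1036 - 7490)*(21818 + 17820) + 1815 = -8526*39638 + 1815 = -337953588 + 1815 = -337951773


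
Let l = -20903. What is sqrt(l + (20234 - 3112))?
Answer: I*sqrt(3781) ≈ 61.49*I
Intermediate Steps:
sqrt(l + (20234 - 3112)) = sqrt(-20903 + (20234 - 3112)) = sqrt(-20903 + 17122) = sqrt(-3781) = I*sqrt(3781)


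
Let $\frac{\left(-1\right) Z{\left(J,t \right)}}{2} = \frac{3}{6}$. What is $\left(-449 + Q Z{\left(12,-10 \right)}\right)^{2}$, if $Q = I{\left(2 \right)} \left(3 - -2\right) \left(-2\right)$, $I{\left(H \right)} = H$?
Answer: $184041$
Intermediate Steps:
$Q = -20$ ($Q = 2 \left(3 - -2\right) \left(-2\right) = 2 \left(3 + 2\right) \left(-2\right) = 2 \cdot 5 \left(-2\right) = 10 \left(-2\right) = -20$)
$Z{\left(J,t \right)} = -1$ ($Z{\left(J,t \right)} = - 2 \cdot \frac{3}{6} = - 2 \cdot 3 \cdot \frac{1}{6} = \left(-2\right) \frac{1}{2} = -1$)
$\left(-449 + Q Z{\left(12,-10 \right)}\right)^{2} = \left(-449 - -20\right)^{2} = \left(-449 + 20\right)^{2} = \left(-429\right)^{2} = 184041$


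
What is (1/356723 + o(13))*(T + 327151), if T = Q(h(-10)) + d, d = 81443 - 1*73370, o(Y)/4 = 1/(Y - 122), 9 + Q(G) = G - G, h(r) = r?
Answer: -478279063345/38882807 ≈ -12301.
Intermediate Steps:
Q(G) = -9 (Q(G) = -9 + (G - G) = -9 + 0 = -9)
o(Y) = 4/(-122 + Y) (o(Y) = 4/(Y - 122) = 4/(-122 + Y))
d = 8073 (d = 81443 - 73370 = 8073)
T = 8064 (T = -9 + 8073 = 8064)
(1/356723 + o(13))*(T + 327151) = (1/356723 + 4/(-122 + 13))*(8064 + 327151) = (1/356723 + 4/(-109))*335215 = (1/356723 + 4*(-1/109))*335215 = (1/356723 - 4/109)*335215 = -1426783/38882807*335215 = -478279063345/38882807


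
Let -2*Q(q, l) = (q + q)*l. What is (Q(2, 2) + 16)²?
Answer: 144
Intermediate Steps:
Q(q, l) = -l*q (Q(q, l) = -(q + q)*l/2 = -2*q*l/2 = -l*q)
(Q(2, 2) + 16)² = (-1*2*2 + 16)² = (-4 + 16)² = 12² = 144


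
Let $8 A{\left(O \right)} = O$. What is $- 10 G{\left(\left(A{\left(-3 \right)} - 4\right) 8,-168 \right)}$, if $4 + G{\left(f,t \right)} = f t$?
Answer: $-58760$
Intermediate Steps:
$A{\left(O \right)} = \frac{O}{8}$
$G{\left(f,t \right)} = -4 + f t$
$- 10 G{\left(\left(A{\left(-3 \right)} - 4\right) 8,-168 \right)} = - 10 \left(-4 + \left(\frac{1}{8} \left(-3\right) - 4\right) 8 \left(-168\right)\right) = - 10 \left(-4 + \left(- \frac{3}{8} - 4\right) 8 \left(-168\right)\right) = - 10 \left(-4 + \left(- \frac{35}{8}\right) 8 \left(-168\right)\right) = - 10 \left(-4 - -5880\right) = - 10 \left(-4 + 5880\right) = \left(-10\right) 5876 = -58760$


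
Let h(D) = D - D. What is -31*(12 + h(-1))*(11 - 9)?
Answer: -744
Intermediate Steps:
h(D) = 0
-31*(12 + h(-1))*(11 - 9) = -31*(12 + 0)*(11 - 9) = -372*2 = -31*24 = -744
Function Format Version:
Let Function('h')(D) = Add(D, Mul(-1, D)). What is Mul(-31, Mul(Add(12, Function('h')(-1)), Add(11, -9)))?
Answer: -744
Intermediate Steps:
Function('h')(D) = 0
Mul(-31, Mul(Add(12, Function('h')(-1)), Add(11, -9))) = Mul(-31, Mul(Add(12, 0), Add(11, -9))) = Mul(-31, Mul(12, 2)) = Mul(-31, 24) = -744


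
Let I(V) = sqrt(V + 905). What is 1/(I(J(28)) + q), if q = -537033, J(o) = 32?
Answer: -537033/288404442152 - sqrt(937)/288404442152 ≈ -1.8622e-6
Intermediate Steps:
I(V) = sqrt(905 + V)
1/(I(J(28)) + q) = 1/(sqrt(905 + 32) - 537033) = 1/(sqrt(937) - 537033) = 1/(-537033 + sqrt(937))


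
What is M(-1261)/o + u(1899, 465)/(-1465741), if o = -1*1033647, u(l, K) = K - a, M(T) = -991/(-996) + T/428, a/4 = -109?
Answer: -24736849832813/40365711273417561 ≈ -0.00061282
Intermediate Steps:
a = -436 (a = 4*(-109) = -436)
M(T) = 991/996 + T/428 (M(T) = -991*(-1/996) + T*(1/428) = 991/996 + T/428)
u(l, K) = 436 + K (u(l, K) = K - 1*(-436) = K + 436 = 436 + K)
o = -1033647
M(-1261)/o + u(1899, 465)/(-1465741) = (991/996 + (1/428)*(-1261))/(-1033647) + (436 + 465)/(-1465741) = (991/996 - 1261/428)*(-1/1033647) + 901*(-1/1465741) = -51988/26643*(-1/1033647) - 901/1465741 = 51988/27539457021 - 901/1465741 = -24736849832813/40365711273417561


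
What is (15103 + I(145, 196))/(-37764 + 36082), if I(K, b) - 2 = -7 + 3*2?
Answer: -7552/841 ≈ -8.9798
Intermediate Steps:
I(K, b) = 1 (I(K, b) = 2 + (-7 + 3*2) = 2 + (-7 + 6) = 2 - 1 = 1)
(15103 + I(145, 196))/(-37764 + 36082) = (15103 + 1)/(-37764 + 36082) = 15104/(-1682) = 15104*(-1/1682) = -7552/841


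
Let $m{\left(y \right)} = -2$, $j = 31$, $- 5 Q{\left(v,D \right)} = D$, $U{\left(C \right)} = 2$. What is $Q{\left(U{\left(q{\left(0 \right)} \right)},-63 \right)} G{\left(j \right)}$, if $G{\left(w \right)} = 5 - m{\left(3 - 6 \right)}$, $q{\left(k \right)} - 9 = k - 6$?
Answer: $\frac{441}{5} \approx 88.2$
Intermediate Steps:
$q{\left(k \right)} = 3 + k$ ($q{\left(k \right)} = 9 + \left(k - 6\right) = 9 + \left(-6 + k\right) = 3 + k$)
$Q{\left(v,D \right)} = - \frac{D}{5}$
$G{\left(w \right)} = 7$ ($G{\left(w \right)} = 5 - -2 = 5 + 2 = 7$)
$Q{\left(U{\left(q{\left(0 \right)} \right)},-63 \right)} G{\left(j \right)} = \left(- \frac{1}{5}\right) \left(-63\right) 7 = \frac{63}{5} \cdot 7 = \frac{441}{5}$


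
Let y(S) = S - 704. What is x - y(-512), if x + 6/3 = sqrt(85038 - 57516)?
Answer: 1214 + 3*sqrt(3058) ≈ 1379.9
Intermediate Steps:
y(S) = -704 + S
x = -2 + 3*sqrt(3058) (x = -2 + sqrt(85038 - 57516) = -2 + sqrt(27522) = -2 + 3*sqrt(3058) ≈ 163.90)
x - y(-512) = (-2 + 3*sqrt(3058)) - (-704 - 512) = (-2 + 3*sqrt(3058)) - 1*(-1216) = (-2 + 3*sqrt(3058)) + 1216 = 1214 + 3*sqrt(3058)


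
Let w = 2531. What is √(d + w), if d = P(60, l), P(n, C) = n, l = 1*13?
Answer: √2591 ≈ 50.902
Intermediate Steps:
l = 13
d = 60
√(d + w) = √(60 + 2531) = √2591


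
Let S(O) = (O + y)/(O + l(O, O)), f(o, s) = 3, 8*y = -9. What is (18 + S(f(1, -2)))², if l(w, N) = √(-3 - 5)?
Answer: 9*(-3769*I + 28608*√2)/(64*(-I + 12*√2)) ≈ 335.92 - 11.437*I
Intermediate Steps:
y = -9/8 (y = (⅛)*(-9) = -9/8 ≈ -1.1250)
l(w, N) = 2*I*√2 (l(w, N) = √(-8) = 2*I*√2)
S(O) = (-9/8 + O)/(O + 2*I*√2) (S(O) = (O - 9/8)/(O + 2*I*√2) = (-9/8 + O)/(O + 2*I*√2))
(18 + S(f(1, -2)))² = (18 + (-9/8 + 3)/(3 + 2*I*√2))² = (18 + (15/8)/(3 + 2*I*√2))² = (18 + 15/(8*(3 + 2*I*√2)))²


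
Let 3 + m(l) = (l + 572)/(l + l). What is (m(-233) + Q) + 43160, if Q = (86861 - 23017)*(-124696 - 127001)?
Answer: -7488293852065/466 ≈ -1.6069e+10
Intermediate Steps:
m(l) = -3 + (572 + l)/(2*l) (m(l) = -3 + (l + 572)/(l + l) = -3 + (572 + l)/((2*l)) = -3 + (572 + l)*(1/(2*l)) = -3 + (572 + l)/(2*l))
Q = -16069343268 (Q = 63844*(-251697) = -16069343268)
(m(-233) + Q) + 43160 = ((-5/2 + 286/(-233)) - 16069343268) + 43160 = ((-5/2 + 286*(-1/233)) - 16069343268) + 43160 = ((-5/2 - 286/233) - 16069343268) + 43160 = (-1737/466 - 16069343268) + 43160 = -7488313964625/466 + 43160 = -7488293852065/466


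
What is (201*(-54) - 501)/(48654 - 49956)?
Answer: 3785/434 ≈ 8.7212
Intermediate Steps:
(201*(-54) - 501)/(48654 - 49956) = (-10854 - 501)/(-1302) = -11355*(-1/1302) = 3785/434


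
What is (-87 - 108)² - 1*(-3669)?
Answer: 41694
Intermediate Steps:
(-87 - 108)² - 1*(-3669) = (-195)² + 3669 = 38025 + 3669 = 41694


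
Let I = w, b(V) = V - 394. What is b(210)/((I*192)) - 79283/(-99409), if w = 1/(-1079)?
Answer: 2468935945/2385816 ≈ 1034.8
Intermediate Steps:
b(V) = -394 + V
w = -1/1079 ≈ -0.00092678
I = -1/1079 ≈ -0.00092678
b(210)/((I*192)) - 79283/(-99409) = (-394 + 210)/((-1/1079*192)) - 79283/(-99409) = -184/(-192/1079) - 79283*(-1/99409) = -184*(-1079/192) + 79283/99409 = 24817/24 + 79283/99409 = 2468935945/2385816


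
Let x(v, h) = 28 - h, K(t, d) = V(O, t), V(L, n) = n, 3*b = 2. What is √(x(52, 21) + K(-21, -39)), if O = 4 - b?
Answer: I*√14 ≈ 3.7417*I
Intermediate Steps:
b = ⅔ (b = (⅓)*2 = ⅔ ≈ 0.66667)
O = 10/3 (O = 4 - 1*⅔ = 4 - ⅔ = 10/3 ≈ 3.3333)
K(t, d) = t
√(x(52, 21) + K(-21, -39)) = √((28 - 1*21) - 21) = √((28 - 21) - 21) = √(7 - 21) = √(-14) = I*√14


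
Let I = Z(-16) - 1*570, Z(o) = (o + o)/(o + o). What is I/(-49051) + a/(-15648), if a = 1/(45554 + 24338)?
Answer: 622298190053/53645607954816 ≈ 0.011600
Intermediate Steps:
Z(o) = 1 (Z(o) = (2*o)/((2*o)) = (2*o)*(1/(2*o)) = 1)
a = 1/69892 ≈ 1.4308e-5
I = -569 (I = 1 - 1*570 = 1 - 570 = -569)
I/(-49051) + a/(-15648) = -569/(-49051) + (1/69892)/(-15648) = -569*(-1/49051) + (1/69892)*(-1/15648) = 569/49051 - 1/1093670016 = 622298190053/53645607954816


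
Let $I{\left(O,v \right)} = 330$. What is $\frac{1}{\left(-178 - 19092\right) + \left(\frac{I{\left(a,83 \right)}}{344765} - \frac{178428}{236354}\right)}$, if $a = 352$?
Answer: $- \frac{8148658681}{157030796556130} \approx -5.1892 \cdot 10^{-5}$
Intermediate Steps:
$\frac{1}{\left(-178 - 19092\right) + \left(\frac{I{\left(a,83 \right)}}{344765} - \frac{178428}{236354}\right)} = \frac{1}{\left(-178 - 19092\right) + \left(\frac{330}{344765} - \frac{178428}{236354}\right)} = \frac{1}{\left(-178 - 19092\right) + \left(330 \cdot \frac{1}{344765} - \frac{89214}{118177}\right)} = \frac{1}{-19270 + \left(\frac{66}{68953} - \frac{89214}{118177}\right)} = \frac{1}{-19270 - \frac{6143773260}{8148658681}} = \frac{1}{- \frac{157030796556130}{8148658681}} = - \frac{8148658681}{157030796556130}$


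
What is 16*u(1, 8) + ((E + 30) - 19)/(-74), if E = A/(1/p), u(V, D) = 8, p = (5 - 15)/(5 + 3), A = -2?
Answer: 18917/148 ≈ 127.82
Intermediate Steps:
p = -5/4 (p = -10/8 = -10*1/8 = -5/4 ≈ -1.2500)
E = 5/2 (E = -2/(1/(-5/4)) = -2/(-4/5) = -2*(-5/4) = 5/2 ≈ 2.5000)
16*u(1, 8) + ((E + 30) - 19)/(-74) = 16*8 + ((5/2 + 30) - 19)/(-74) = 128 + (65/2 - 19)*(-1/74) = 128 + (27/2)*(-1/74) = 128 - 27/148 = 18917/148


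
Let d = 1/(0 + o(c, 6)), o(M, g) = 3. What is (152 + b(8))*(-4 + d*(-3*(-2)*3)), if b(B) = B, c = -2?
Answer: 320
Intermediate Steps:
d = 1/3 (d = 1/(0 + 3) = 1/3 ≈ 0.33333)
(152 + b(8))*(-4 + d*(-3*(-2)*3)) = (152 + 8)*(-4 + (-3*(-2)*3)/3) = 160*(-4 + (6*3)/3) = 160*(-4 + (1/3)*18) = 160*(-4 + 6) = 160*2 = 320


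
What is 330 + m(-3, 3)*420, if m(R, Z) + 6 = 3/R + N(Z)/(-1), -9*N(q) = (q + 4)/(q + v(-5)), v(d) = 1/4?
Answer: -97870/39 ≈ -2509.5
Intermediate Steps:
v(d) = 1/4
N(q) = -(4 + q)/(9*(1/4 + q)) (N(q) = -(q + 4)/(9*(q + 1/4)) = -(4 + q)/(9*(1/4 + q)))
m(R, Z) = -6 + 3/R - 4*(-4 - Z)/(9*(1 + 4*Z)) (m(R, Z) = -6 + (3/R + (4*(-4 - Z)/(9*(1 + 4*Z)))/(-1)) = -6 + (3/R + (4*(-4 - Z)/(9*(1 + 4*Z)))*(-1)) = -6 + (3/R - 4*(-4 - Z)/(9*(1 + 4*Z))) = -6 + 3/R - 4*(-4 - Z)/(9*(1 + 4*Z)))
330 + m(-3, 3)*420 = 330 + ((1/9)*(27 - 38*(-3) + 108*3 - 212*(-3)*3)/(-3*(1 + 4*3)))*420 = 330 + ((1/9)*(-1/3)*(27 + 114 + 324 + 1908)/(1 + 12))*420 = 330 + ((1/9)*(-1/3)*2373/13)*420 = 330 + ((1/9)*(-1/3)*(1/13)*2373)*420 = 330 - 791/117*420 = 330 - 110740/39 = -97870/39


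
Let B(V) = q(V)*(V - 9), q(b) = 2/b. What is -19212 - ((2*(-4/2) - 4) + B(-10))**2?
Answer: -480741/25 ≈ -19230.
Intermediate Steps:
B(V) = 2*(-9 + V)/V (B(V) = (2/V)*(V - 9) = (2/V)*(-9 + V) = 2*(-9 + V)/V)
-19212 - ((2*(-4/2) - 4) + B(-10))**2 = -19212 - ((2*(-4/2) - 4) + (2 - 18/(-10)))**2 = -19212 - ((2*(-4*1/2) - 4) + (2 - 18*(-1/10)))**2 = -19212 - ((2*(-2) - 4) + (2 + 9/5))**2 = -19212 - ((-4 - 4) + 19/5)**2 = -19212 - (-8 + 19/5)**2 = -19212 - (-21/5)**2 = -19212 - 1*441/25 = -19212 - 441/25 = -480741/25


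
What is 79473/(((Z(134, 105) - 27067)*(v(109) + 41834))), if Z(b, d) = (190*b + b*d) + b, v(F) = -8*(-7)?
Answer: 449/2981290 ≈ 0.00015061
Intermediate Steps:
v(F) = 56
Z(b, d) = 191*b + b*d
79473/(((Z(134, 105) - 27067)*(v(109) + 41834))) = 79473/(((134*(191 + 105) - 27067)*(56 + 41834))) = 79473/(((134*296 - 27067)*41890)) = 79473/(((39664 - 27067)*41890)) = 79473/((12597*41890)) = 79473/527688330 = 79473*(1/527688330) = 449/2981290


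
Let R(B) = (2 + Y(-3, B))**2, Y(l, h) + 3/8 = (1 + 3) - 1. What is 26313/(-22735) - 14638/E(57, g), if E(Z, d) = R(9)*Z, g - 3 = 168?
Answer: -23352157849/1774080255 ≈ -13.163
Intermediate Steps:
Y(l, h) = 21/8 (Y(l, h) = -3/8 + ((1 + 3) - 1) = -3/8 + (4 - 1) = -3/8 + 3 = 21/8)
g = 171 (g = 3 + 168 = 171)
R(B) = 1369/64 (R(B) = (2 + 21/8)**2 = (37/8)**2 = 1369/64)
E(Z, d) = 1369*Z/64
26313/(-22735) - 14638/E(57, g) = 26313/(-22735) - 14638/((1369/64)*57) = 26313*(-1/22735) - 14638/78033/64 = -26313/22735 - 14638*64/78033 = -26313/22735 - 936832/78033 = -23352157849/1774080255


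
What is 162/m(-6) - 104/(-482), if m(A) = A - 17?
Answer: -37846/5543 ≈ -6.8277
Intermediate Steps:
m(A) = -17 + A
162/m(-6) - 104/(-482) = 162/(-17 - 6) - 104/(-482) = 162/(-23) - 104*(-1/482) = 162*(-1/23) + 52/241 = -162/23 + 52/241 = -37846/5543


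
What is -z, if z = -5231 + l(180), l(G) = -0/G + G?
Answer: 5051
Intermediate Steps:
l(G) = G (l(G) = -3*0 + G = 0 + G = G)
z = -5051 (z = -5231 + 180 = -5051)
-z = -1*(-5051) = 5051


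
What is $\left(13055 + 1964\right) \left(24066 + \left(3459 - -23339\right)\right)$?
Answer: $763926416$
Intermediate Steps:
$\left(13055 + 1964\right) \left(24066 + \left(3459 - -23339\right)\right) = 15019 \left(24066 + \left(3459 + 23339\right)\right) = 15019 \left(24066 + 26798\right) = 15019 \cdot 50864 = 763926416$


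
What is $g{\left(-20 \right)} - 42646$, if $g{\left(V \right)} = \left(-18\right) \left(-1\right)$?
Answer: $-42628$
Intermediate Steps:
$g{\left(V \right)} = 18$
$g{\left(-20 \right)} - 42646 = 18 - 42646 = -42628$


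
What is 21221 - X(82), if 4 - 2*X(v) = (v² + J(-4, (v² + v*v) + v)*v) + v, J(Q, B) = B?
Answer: 579352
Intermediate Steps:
X(v) = 2 - v/2 - v²/2 - v*(v + 2*v²)/2 (X(v) = 2 - ((v² + ((v² + v*v) + v)*v) + v)/2 = 2 - ((v² + ((v² + v²) + v)*v) + v)/2 = 2 - ((v² + (2*v² + v)*v) + v)/2 = 2 - ((v² + (v + 2*v²)*v) + v)/2 = 2 - ((v² + v*(v + 2*v²)) + v)/2 = 2 - (v + v² + v*(v + 2*v²))/2 = 2 + (-v/2 - v²/2 - v*(v + 2*v²)/2) = 2 - v/2 - v²/2 - v*(v + 2*v²)/2)
21221 - X(82) = 21221 - (2 - 1*82² - 1*82³ - ½*82) = 21221 - (2 - 1*6724 - 1*551368 - 41) = 21221 - (2 - 6724 - 551368 - 41) = 21221 - 1*(-558131) = 21221 + 558131 = 579352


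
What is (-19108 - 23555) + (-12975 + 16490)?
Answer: -39148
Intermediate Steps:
(-19108 - 23555) + (-12975 + 16490) = -42663 + 3515 = -39148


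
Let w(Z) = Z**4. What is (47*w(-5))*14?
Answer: 411250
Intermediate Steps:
(47*w(-5))*14 = (47*(-5)**4)*14 = (47*625)*14 = 29375*14 = 411250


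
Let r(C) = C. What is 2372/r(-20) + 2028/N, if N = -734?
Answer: -222701/1835 ≈ -121.36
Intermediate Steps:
2372/r(-20) + 2028/N = 2372/(-20) + 2028/(-734) = 2372*(-1/20) + 2028*(-1/734) = -593/5 - 1014/367 = -222701/1835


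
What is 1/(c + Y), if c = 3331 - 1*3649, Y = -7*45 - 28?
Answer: -1/661 ≈ -0.0015129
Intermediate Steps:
Y = -343 (Y = -315 - 28 = -343)
c = -318 (c = 3331 - 3649 = -318)
1/(c + Y) = 1/(-318 - 343) = 1/(-661) = -1/661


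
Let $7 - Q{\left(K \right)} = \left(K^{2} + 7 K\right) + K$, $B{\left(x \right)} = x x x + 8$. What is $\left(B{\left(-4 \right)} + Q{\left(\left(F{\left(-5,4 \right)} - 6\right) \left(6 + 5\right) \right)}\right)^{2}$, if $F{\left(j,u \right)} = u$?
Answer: $127449$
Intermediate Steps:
$B{\left(x \right)} = 8 + x^{3}$ ($B{\left(x \right)} = x^{2} x + 8 = x^{3} + 8 = 8 + x^{3}$)
$Q{\left(K \right)} = 7 - K^{2} - 8 K$ ($Q{\left(K \right)} = 7 - \left(\left(K^{2} + 7 K\right) + K\right) = 7 - \left(K^{2} + 8 K\right) = 7 - K^{2} - 8 K$)
$\left(B{\left(-4 \right)} + Q{\left(\left(F{\left(-5,4 \right)} - 6\right) \left(6 + 5\right) \right)}\right)^{2} = \left(\left(8 + \left(-4\right)^{3}\right) - \left(-7 + \left(\left(4 - 6\right) \left(6 + 5\right)\right)^{2} + 8 \left(4 - 6\right) \left(6 + 5\right)\right)\right)^{2} = \left(\left(8 - 64\right) - \left(-7 + \left(\left(-2\right) 11\right)^{2} + 8 \left(-2\right) 11\right)\right)^{2} = \left(-56 - 301\right)^{2} = \left(-357\right)^{2} = 127449$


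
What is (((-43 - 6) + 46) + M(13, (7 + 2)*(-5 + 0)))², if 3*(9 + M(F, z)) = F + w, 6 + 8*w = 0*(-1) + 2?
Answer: 2209/36 ≈ 61.361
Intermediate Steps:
w = -½ (w = -¾ + (0*(-1) + 2)/8 = -¾ + (0 + 2)/8 = -¾ + (⅛)*2 = -¾ + ¼ = -½ ≈ -0.50000)
M(F, z) = -55/6 + F/3 (M(F, z) = -9 + (F - ½)/3 = -9 + (-½ + F)/3 = -9 + (-⅙ + F/3) = -55/6 + F/3)
(((-43 - 6) + 46) + M(13, (7 + 2)*(-5 + 0)))² = (((-43 - 6) + 46) + (-55/6 + (⅓)*13))² = ((-49 + 46) + (-55/6 + 13/3))² = (-3 - 29/6)² = (-47/6)² = 2209/36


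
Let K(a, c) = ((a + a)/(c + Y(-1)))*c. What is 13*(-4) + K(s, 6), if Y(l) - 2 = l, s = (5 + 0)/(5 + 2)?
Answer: -2488/49 ≈ -50.776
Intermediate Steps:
s = 5/7 ≈ 0.71429
Y(l) = 2 + l
K(a, c) = 2*a*c/(1 + c) (K(a, c) = ((a + a)/(c + (2 - 1)))*c = ((2*a)/(c + 1))*c = ((2*a)/(1 + c))*c = (2*a/(1 + c))*c = 2*a*c/(1 + c))
13*(-4) + K(s, 6) = 13*(-4) + 2*(5/7)*6/(1 + 6) = -52 + 2*(5/7)*6/7 = -52 + 2*(5/7)*6*(⅐) = -52 + 60/49 = -2488/49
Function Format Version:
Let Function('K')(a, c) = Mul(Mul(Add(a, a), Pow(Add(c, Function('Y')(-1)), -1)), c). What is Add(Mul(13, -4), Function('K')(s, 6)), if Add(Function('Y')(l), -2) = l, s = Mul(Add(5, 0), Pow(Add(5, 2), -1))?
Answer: Rational(-2488, 49) ≈ -50.776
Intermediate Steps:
s = Rational(5, 7) (s = Mul(5, Pow(7, -1)) = Mul(5, Rational(1, 7)) = Rational(5, 7) ≈ 0.71429)
Function('Y')(l) = Add(2, l)
Function('K')(a, c) = Mul(2, a, c, Pow(Add(1, c), -1)) (Function('K')(a, c) = Mul(Mul(Add(a, a), Pow(Add(c, Add(2, -1)), -1)), c) = Mul(Mul(Mul(2, a), Pow(Add(c, 1), -1)), c) = Mul(Mul(Mul(2, a), Pow(Add(1, c), -1)), c) = Mul(Mul(2, a, Pow(Add(1, c), -1)), c) = Mul(2, a, c, Pow(Add(1, c), -1)))
Add(Mul(13, -4), Function('K')(s, 6)) = Add(Mul(13, -4), Mul(2, Rational(5, 7), 6, Pow(Add(1, 6), -1))) = Add(-52, Mul(2, Rational(5, 7), 6, Pow(7, -1))) = Add(-52, Mul(2, Rational(5, 7), 6, Rational(1, 7))) = Add(-52, Rational(60, 49)) = Rational(-2488, 49)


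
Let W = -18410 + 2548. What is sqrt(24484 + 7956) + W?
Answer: -15862 + 2*sqrt(8110) ≈ -15682.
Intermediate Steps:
W = -15862
sqrt(24484 + 7956) + W = sqrt(24484 + 7956) - 15862 = sqrt(32440) - 15862 = 2*sqrt(8110) - 15862 = -15862 + 2*sqrt(8110)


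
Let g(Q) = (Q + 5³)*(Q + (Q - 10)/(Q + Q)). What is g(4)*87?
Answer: 145899/4 ≈ 36475.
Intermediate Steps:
g(Q) = (125 + Q)*(Q + (-10 + Q)/(2*Q)) (g(Q) = (Q + 125)*(Q + (-10 + Q)/((2*Q))) = (125 + Q)*(Q + (-10 + Q)*(1/(2*Q))) = (125 + Q)*(Q + (-10 + Q)/(2*Q)))
g(4)*87 = (115/2 + 4² - 625/4 + (251/2)*4)*87 = (115/2 + 16 - 625*¼ + 502)*87 = (115/2 + 16 - 625/4 + 502)*87 = (1677/4)*87 = 145899/4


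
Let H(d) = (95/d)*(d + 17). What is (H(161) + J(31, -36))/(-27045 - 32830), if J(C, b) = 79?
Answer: -29629/9639875 ≈ -0.0030736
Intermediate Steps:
H(d) = 95*(17 + d)/d (H(d) = (95/d)*(17 + d) = 95*(17 + d)/d)
(H(161) + J(31, -36))/(-27045 - 32830) = ((95 + 1615/161) + 79)/(-27045 - 32830) = ((95 + 1615*(1/161)) + 79)/(-59875) = ((95 + 1615/161) + 79)*(-1/59875) = (16910/161 + 79)*(-1/59875) = (29629/161)*(-1/59875) = -29629/9639875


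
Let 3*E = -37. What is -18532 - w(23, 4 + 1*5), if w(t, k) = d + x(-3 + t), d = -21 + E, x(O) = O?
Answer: -55556/3 ≈ -18519.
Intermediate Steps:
E = -37/3 (E = (⅓)*(-37) = -37/3 ≈ -12.333)
d = -100/3 (d = -21 - 37/3 = -100/3 ≈ -33.333)
w(t, k) = -109/3 + t (w(t, k) = -100/3 + (-3 + t) = -109/3 + t)
-18532 - w(23, 4 + 1*5) = -18532 - (-109/3 + 23) = -18532 - 1*(-40/3) = -18532 + 40/3 = -55556/3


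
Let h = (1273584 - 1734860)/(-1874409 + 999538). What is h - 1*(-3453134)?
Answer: 3021047256990/874871 ≈ 3.4531e+6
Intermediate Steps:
h = 461276/874871 (h = -461276/(-874871) = -461276*(-1/874871) = 461276/874871 ≈ 0.52725)
h - 1*(-3453134) = 461276/874871 - 1*(-3453134) = 461276/874871 + 3453134 = 3021047256990/874871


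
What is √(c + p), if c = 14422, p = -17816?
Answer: I*√3394 ≈ 58.258*I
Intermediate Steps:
√(c + p) = √(14422 - 17816) = √(-3394) = I*√3394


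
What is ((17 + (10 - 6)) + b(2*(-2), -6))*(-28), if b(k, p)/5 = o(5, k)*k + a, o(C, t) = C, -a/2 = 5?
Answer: 3612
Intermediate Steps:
a = -10 (a = -2*5 = -10)
b(k, p) = -50 + 25*k (b(k, p) = 5*(5*k - 10) = 5*(-10 + 5*k) = -50 + 25*k)
((17 + (10 - 6)) + b(2*(-2), -6))*(-28) = ((17 + (10 - 6)) + (-50 + 25*(2*(-2))))*(-28) = ((17 + 4) + (-50 + 25*(-4)))*(-28) = (21 + (-50 - 100))*(-28) = (21 - 150)*(-28) = -129*(-28) = 3612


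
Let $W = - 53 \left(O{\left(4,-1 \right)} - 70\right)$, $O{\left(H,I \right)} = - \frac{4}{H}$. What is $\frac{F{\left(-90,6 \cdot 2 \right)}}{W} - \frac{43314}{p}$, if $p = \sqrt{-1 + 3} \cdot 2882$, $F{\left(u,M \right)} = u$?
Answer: $- \frac{90}{3763} - \frac{21657 \sqrt{2}}{2882} \approx -10.651$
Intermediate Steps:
$p = 2882 \sqrt{2}$ ($p = \sqrt{2} \cdot 2882 = 2882 \sqrt{2} \approx 4075.8$)
$W = 3763$ ($W = - 53 \left(- \frac{4}{4} - 70\right) = - 53 \left(\left(-4\right) \frac{1}{4} - 70\right) = - 53 \left(-1 - 70\right) = \left(-53\right) \left(-71\right) = 3763$)
$\frac{F{\left(-90,6 \cdot 2 \right)}}{W} - \frac{43314}{p} = - \frac{90}{3763} - \frac{43314}{2882 \sqrt{2}} = \left(-90\right) \frac{1}{3763} - 43314 \frac{\sqrt{2}}{5764} = - \frac{90}{3763} - \frac{21657 \sqrt{2}}{2882}$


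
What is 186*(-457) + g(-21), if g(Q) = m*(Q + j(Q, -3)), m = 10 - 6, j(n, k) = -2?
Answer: -85094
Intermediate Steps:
m = 4
g(Q) = -8 + 4*Q (g(Q) = 4*(Q - 2) = 4*(-2 + Q) = -8 + 4*Q)
186*(-457) + g(-21) = 186*(-457) + (-8 + 4*(-21)) = -85002 + (-8 - 84) = -85002 - 92 = -85094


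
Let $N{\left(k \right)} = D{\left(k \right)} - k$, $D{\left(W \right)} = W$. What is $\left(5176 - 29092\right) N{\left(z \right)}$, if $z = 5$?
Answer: $0$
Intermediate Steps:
$N{\left(k \right)} = 0$ ($N{\left(k \right)} = k - k = 0$)
$\left(5176 - 29092\right) N{\left(z \right)} = \left(5176 - 29092\right) 0 = \left(-23916\right) 0 = 0$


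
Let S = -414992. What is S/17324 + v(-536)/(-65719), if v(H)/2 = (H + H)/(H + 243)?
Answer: -1997746225580/83396293777 ≈ -23.955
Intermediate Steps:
v(H) = 4*H/(243 + H) (v(H) = 2*((H + H)/(H + 243)) = 2*((2*H)/(243 + H)) = 2*(2*H/(243 + H)) = 4*H/(243 + H))
S/17324 + v(-536)/(-65719) = -414992/17324 + (4*(-536)/(243 - 536))/(-65719) = -414992*1/17324 + (4*(-536)/(-293))*(-1/65719) = -103748/4331 + (4*(-536)*(-1/293))*(-1/65719) = -103748/4331 + (2144/293)*(-1/65719) = -103748/4331 - 2144/19255667 = -1997746225580/83396293777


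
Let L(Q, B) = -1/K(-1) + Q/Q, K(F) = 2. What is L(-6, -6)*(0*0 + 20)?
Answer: 10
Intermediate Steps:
L(Q, B) = ½ (L(Q, B) = -1/2 + Q/Q = -1*½ + 1 = -½ + 1 = ½)
L(-6, -6)*(0*0 + 20) = (0*0 + 20)/2 = (0 + 20)/2 = (½)*20 = 10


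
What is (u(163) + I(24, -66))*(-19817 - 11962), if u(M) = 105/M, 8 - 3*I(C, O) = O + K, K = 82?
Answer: 10476477/163 ≈ 64273.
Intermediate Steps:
I(C, O) = -74/3 - O/3 (I(C, O) = 8/3 - (O + 82)/3 = 8/3 - (82 + O)/3 = 8/3 + (-82/3 - O/3) = -74/3 - O/3)
(u(163) + I(24, -66))*(-19817 - 11962) = (105/163 + (-74/3 - ⅓*(-66)))*(-19817 - 11962) = (105*(1/163) + (-74/3 + 22))*(-31779) = (105/163 - 8/3)*(-31779) = -989/489*(-31779) = 10476477/163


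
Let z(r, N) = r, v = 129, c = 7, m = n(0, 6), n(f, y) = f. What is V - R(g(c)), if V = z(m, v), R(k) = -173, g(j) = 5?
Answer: 173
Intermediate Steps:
m = 0
V = 0
V - R(g(c)) = 0 - 1*(-173) = 0 + 173 = 173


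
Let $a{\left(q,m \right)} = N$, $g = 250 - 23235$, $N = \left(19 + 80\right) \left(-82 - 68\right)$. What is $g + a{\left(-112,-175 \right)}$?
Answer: $-37835$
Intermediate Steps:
$N = -14850$ ($N = 99 \left(-150\right) = -14850$)
$g = -22985$ ($g = 250 - 23235 = -22985$)
$a{\left(q,m \right)} = -14850$
$g + a{\left(-112,-175 \right)} = -22985 - 14850 = -37835$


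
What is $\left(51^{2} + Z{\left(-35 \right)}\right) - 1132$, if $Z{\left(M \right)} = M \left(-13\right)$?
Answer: $1924$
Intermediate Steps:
$Z{\left(M \right)} = - 13 M$
$\left(51^{2} + Z{\left(-35 \right)}\right) - 1132 = \left(51^{2} - -455\right) - 1132 = \left(2601 + 455\right) - 1132 = 3056 - 1132 = 1924$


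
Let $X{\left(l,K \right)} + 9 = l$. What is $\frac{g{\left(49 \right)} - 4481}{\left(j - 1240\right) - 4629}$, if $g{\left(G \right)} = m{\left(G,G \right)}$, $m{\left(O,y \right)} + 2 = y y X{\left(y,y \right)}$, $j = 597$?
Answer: $- \frac{91557}{5272} \approx -17.367$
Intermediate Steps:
$X{\left(l,K \right)} = -9 + l$
$m{\left(O,y \right)} = -2 + y^{2} \left(-9 + y\right)$ ($m{\left(O,y \right)} = -2 + y y \left(-9 + y\right) = -2 + y^{2} \left(-9 + y\right)$)
$g{\left(G \right)} = -2 + G^{2} \left(-9 + G\right)$
$\frac{g{\left(49 \right)} - 4481}{\left(j - 1240\right) - 4629} = \frac{\left(-2 + 49^{2} \left(-9 + 49\right)\right) - 4481}{\left(597 - 1240\right) - 4629} = \frac{\left(-2 + 2401 \cdot 40\right) - 4481}{-643 - 4629} = \frac{\left(-2 + 96040\right) - 4481}{-5272} = \left(96038 - 4481\right) \left(- \frac{1}{5272}\right) = 91557 \left(- \frac{1}{5272}\right) = - \frac{91557}{5272}$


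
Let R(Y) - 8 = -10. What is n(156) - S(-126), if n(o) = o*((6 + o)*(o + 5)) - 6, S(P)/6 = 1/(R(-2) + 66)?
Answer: 130201149/32 ≈ 4.0688e+6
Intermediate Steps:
R(Y) = -2 (R(Y) = 8 - 10 = -2)
S(P) = 3/32 (S(P) = 6/(-2 + 66) = 6/64 = 6*(1/64) = 3/32)
n(o) = -6 + o*(5 + o)*(6 + o) (n(o) = o*((6 + o)*(5 + o)) - 6 = o*((5 + o)*(6 + o)) - 6 = o*(5 + o)*(6 + o) - 6 = -6 + o*(5 + o)*(6 + o))
n(156) - S(-126) = (-6 + 156³ + 11*156² + 30*156) - 1*3/32 = (-6 + 3796416 + 11*24336 + 4680) - 3/32 = (-6 + 3796416 + 267696 + 4680) - 3/32 = 4068786 - 3/32 = 130201149/32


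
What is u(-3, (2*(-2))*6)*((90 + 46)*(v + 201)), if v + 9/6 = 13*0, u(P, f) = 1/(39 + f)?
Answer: 9044/5 ≈ 1808.8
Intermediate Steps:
v = -3/2 (v = -3/2 + 13*0 = -3/2 + 0 = -3/2 ≈ -1.5000)
u(-3, (2*(-2))*6)*((90 + 46)*(v + 201)) = ((90 + 46)*(-3/2 + 201))/(39 + (2*(-2))*6) = (136*(399/2))/(39 - 4*6) = 27132/(39 - 24) = 27132/15 = (1/15)*27132 = 9044/5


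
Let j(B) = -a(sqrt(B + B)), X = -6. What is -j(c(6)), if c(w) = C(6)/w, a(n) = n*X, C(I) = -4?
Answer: -4*I*sqrt(3) ≈ -6.9282*I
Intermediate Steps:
a(n) = -6*n (a(n) = n*(-6) = -6*n)
c(w) = -4/w
j(B) = 6*sqrt(2)*sqrt(B) (j(B) = -(-6)*sqrt(B + B) = -(-6)*sqrt(2*B) = -(-6)*sqrt(2)*sqrt(B) = 6*sqrt(2)*sqrt(B))
-j(c(6)) = -6*sqrt(2)*sqrt(-4/6) = -6*sqrt(2)*sqrt(-4*1/6) = -6*sqrt(2)*sqrt(-2/3) = -6*sqrt(2)*I*sqrt(6)/3 = -4*I*sqrt(3)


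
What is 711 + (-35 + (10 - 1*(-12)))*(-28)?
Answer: 1075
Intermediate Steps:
711 + (-35 + (10 - 1*(-12)))*(-28) = 711 + (-35 + (10 + 12))*(-28) = 711 + (-35 + 22)*(-28) = 711 - 13*(-28) = 711 + 364 = 1075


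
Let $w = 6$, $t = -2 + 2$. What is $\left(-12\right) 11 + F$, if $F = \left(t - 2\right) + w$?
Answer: $-128$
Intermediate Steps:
$t = 0$
$F = 4$ ($F = \left(0 - 2\right) + 6 = -2 + 6 = 4$)
$\left(-12\right) 11 + F = \left(-12\right) 11 + 4 = -132 + 4 = -128$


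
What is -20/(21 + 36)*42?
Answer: -280/19 ≈ -14.737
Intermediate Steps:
-20/(21 + 36)*42 = -20/57*42 = -280/19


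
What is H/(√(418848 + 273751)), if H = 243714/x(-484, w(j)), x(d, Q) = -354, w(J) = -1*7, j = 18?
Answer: -40619*√692599/40863341 ≈ -0.82725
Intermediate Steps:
w(J) = -7
H = -40619/59 (H = 243714/(-354) = 243714*(-1/354) = -40619/59 ≈ -688.46)
H/(√(418848 + 273751)) = -40619/(59*√(418848 + 273751)) = -40619*√692599/692599/59 = -40619*√692599/40863341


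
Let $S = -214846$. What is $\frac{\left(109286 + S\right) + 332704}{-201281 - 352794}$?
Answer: $- \frac{227144}{554075} \approx -0.40995$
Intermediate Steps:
$\frac{\left(109286 + S\right) + 332704}{-201281 - 352794} = \frac{\left(109286 - 214846\right) + 332704}{-201281 - 352794} = \frac{-105560 + 332704}{-554075} = 227144 \left(- \frac{1}{554075}\right) = - \frac{227144}{554075}$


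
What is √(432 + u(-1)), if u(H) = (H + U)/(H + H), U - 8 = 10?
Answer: 11*√14/2 ≈ 20.579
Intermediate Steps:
U = 18 (U = 8 + 10 = 18)
u(H) = (18 + H)/(2*H) (u(H) = (H + 18)/(H + H) = (18 + H)/((2*H)) = (18 + H)*(1/(2*H)) = (18 + H)/(2*H))
√(432 + u(-1)) = √(432 + (½)*(18 - 1)/(-1)) = √(432 + (½)*(-1)*17) = √(432 - 17/2) = √(847/2) = 11*√14/2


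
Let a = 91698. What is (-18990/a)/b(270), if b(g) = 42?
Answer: -1055/213962 ≈ -0.0049308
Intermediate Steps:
(-18990/a)/b(270) = -18990/91698/42 = -18990*1/91698*(1/42) = -3165/15283*1/42 = -1055/213962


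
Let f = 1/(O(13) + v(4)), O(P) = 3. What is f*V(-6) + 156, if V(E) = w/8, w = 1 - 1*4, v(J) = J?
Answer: 8733/56 ≈ 155.95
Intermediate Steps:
w = -3 (w = 1 - 4 = -3)
V(E) = -3/8
f = ⅐ (f = 1/(3 + 4) = 1/7 = ⅐ ≈ 0.14286)
f*V(-6) + 156 = (⅐)*(-3/8) + 156 = -3/56 + 156 = 8733/56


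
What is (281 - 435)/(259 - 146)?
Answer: -154/113 ≈ -1.3628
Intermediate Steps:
(281 - 435)/(259 - 146) = -154/113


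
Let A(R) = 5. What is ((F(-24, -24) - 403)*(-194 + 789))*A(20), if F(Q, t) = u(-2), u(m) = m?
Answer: -1204875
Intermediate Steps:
F(Q, t) = -2
((F(-24, -24) - 403)*(-194 + 789))*A(20) = ((-2 - 403)*(-194 + 789))*5 = -405*595*5 = -240975*5 = -1204875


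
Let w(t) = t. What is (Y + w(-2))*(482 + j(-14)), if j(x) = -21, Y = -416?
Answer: -192698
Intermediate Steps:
(Y + w(-2))*(482 + j(-14)) = (-416 - 2)*(482 - 21) = -418*461 = -192698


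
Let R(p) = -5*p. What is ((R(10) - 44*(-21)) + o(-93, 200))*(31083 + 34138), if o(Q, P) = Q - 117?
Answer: 43306744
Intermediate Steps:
o(Q, P) = -117 + Q
((R(10) - 44*(-21)) + o(-93, 200))*(31083 + 34138) = ((-5*10 - 44*(-21)) + (-117 - 93))*(31083 + 34138) = ((-50 + 924) - 210)*65221 = (874 - 210)*65221 = 664*65221 = 43306744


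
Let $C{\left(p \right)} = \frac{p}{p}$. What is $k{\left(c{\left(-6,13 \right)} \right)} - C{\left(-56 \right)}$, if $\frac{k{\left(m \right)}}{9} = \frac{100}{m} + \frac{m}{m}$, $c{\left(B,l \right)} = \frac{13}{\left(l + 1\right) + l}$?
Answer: $\frac{24404}{13} \approx 1877.2$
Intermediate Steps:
$c{\left(B,l \right)} = \frac{13}{1 + 2 l}$ ($c{\left(B,l \right)} = \frac{13}{\left(1 + l\right) + l} = \frac{13}{1 + 2 l}$)
$k{\left(m \right)} = 9 + \frac{900}{m}$ ($k{\left(m \right)} = 9 \left(\frac{100}{m} + \frac{m}{m}\right) = 9 \left(\frac{100}{m} + 1\right) = 9 \left(1 + \frac{100}{m}\right) = 9 + \frac{900}{m}$)
$C{\left(p \right)} = 1$
$k{\left(c{\left(-6,13 \right)} \right)} - C{\left(-56 \right)} = \left(9 + \frac{900}{13 \frac{1}{1 + 2 \cdot 13}}\right) - 1 = \left(9 + \frac{900}{13 \frac{1}{1 + 26}}\right) - 1 = \left(9 + \frac{900}{13 \cdot \frac{1}{27}}\right) - 1 = \left(9 + \frac{900}{\frac{13}{27}}\right) - 1 = \left(9 + 900 \cdot \frac{27}{13}\right) - 1 = \left(9 + \frac{24300}{13}\right) - 1 = \frac{24417}{13} - 1 = \frac{24404}{13}$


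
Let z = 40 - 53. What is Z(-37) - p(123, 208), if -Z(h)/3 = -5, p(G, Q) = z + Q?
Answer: -180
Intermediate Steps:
z = -13
p(G, Q) = -13 + Q
Z(h) = 15 (Z(h) = -3*(-5) = 15)
Z(-37) - p(123, 208) = 15 - (-13 + 208) = 15 - 1*195 = 15 - 195 = -180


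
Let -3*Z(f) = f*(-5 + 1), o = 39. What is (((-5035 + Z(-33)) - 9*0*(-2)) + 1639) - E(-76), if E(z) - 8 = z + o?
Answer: -3411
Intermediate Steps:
Z(f) = 4*f/3 (Z(f) = -f*(-5 + 1)/3 = -f*(-4)/3 = -(-4)*f/3 = 4*f/3)
E(z) = 47 + z (E(z) = 8 + (z + 39) = 8 + (39 + z) = 47 + z)
(((-5035 + Z(-33)) - 9*0*(-2)) + 1639) - E(-76) = (((-5035 + (4/3)*(-33)) - 9*0*(-2)) + 1639) - (47 - 76) = (((-5035 - 44) + 0*(-2)) + 1639) - 1*(-29) = ((-5079 + 0) + 1639) + 29 = (-5079 + 1639) + 29 = -3440 + 29 = -3411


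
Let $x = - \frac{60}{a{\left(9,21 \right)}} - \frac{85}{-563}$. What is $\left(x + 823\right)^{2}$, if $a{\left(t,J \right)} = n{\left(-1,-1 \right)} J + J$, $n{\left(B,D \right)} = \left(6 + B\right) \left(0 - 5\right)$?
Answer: $\frac{378965763163849}{559133316} \approx 6.7777 \cdot 10^{5}$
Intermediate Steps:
$n{\left(B,D \right)} = -30 - 5 B$ ($n{\left(B,D \right)} = \left(6 + B\right) \left(-5\right) = -30 - 5 B$)
$a{\left(t,J \right)} = - 24 J$ ($a{\left(t,J \right)} = \left(-30 - -5\right) J + J = \left(-30 + 5\right) J + J = - 25 J + J = - 24 J$)
$x = \frac{6385}{23646}$ ($x = - \frac{60}{\left(-24\right) 21} - \frac{85}{-563} = - \frac{60}{-504} - - \frac{85}{563} = \left(-60\right) \left(- \frac{1}{504}\right) + \frac{85}{563} = \frac{5}{42} + \frac{85}{563} = \frac{6385}{23646} \approx 0.27002$)
$\left(x + 823\right)^{2} = \left(\frac{6385}{23646} + 823\right)^{2} = \left(\frac{19467043}{23646}\right)^{2} = \frac{378965763163849}{559133316}$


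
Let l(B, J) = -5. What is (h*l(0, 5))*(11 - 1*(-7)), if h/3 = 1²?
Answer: -270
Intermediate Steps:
h = 3 (h = 3*1² = 3*1 = 3)
(h*l(0, 5))*(11 - 1*(-7)) = (3*(-5))*(11 - 1*(-7)) = -15*(11 + 7) = -15*18 = -270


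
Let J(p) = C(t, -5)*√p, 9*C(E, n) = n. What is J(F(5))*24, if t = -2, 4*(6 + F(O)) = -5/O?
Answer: -100*I/3 ≈ -33.333*I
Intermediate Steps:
F(O) = -6 - 5/(4*O) (F(O) = -6 + (-5/O)/4 = -6 - 5/(4*O))
C(E, n) = n/9
J(p) = -5*√p/9 (J(p) = ((⅑)*(-5))*√p = -5*√p/9)
J(F(5))*24 = -5*√(-6 - 5/4/5)/9*24 = -5*√(-6 - 5/4*⅕)/9*24 = -5*√(-6 - ¼)/9*24 = -25*I/18*24 = -100*I/3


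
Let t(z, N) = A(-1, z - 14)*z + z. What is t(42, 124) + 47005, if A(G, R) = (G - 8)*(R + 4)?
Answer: 34951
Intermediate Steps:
A(G, R) = (-8 + G)*(4 + R)
t(z, N) = z + z*(90 - 9*z) (t(z, N) = (-32 - 8*(z - 14) + 4*(-1) - (z - 14))*z + z = (-32 - 8*(-14 + z) - 4 - (-14 + z))*z + z = (-32 + (112 - 8*z) - 4 + (14 - z))*z + z = (90 - 9*z)*z + z = z*(90 - 9*z) + z = z + z*(90 - 9*z))
t(42, 124) + 47005 = 42*(91 - 9*42) + 47005 = 42*(91 - 378) + 47005 = 42*(-287) + 47005 = -12054 + 47005 = 34951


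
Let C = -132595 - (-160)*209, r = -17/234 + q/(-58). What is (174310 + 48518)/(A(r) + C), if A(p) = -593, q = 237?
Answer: -55707/24937 ≈ -2.2339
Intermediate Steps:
r = -14111/3393 (r = -17/234 + 237/(-58) = -17*1/234 + 237*(-1/58) = -17/234 - 237/58 = -14111/3393 ≈ -4.1589)
C = -99155 (C = -132595 - 1*(-33440) = -132595 + 33440 = -99155)
(174310 + 48518)/(A(r) + C) = (174310 + 48518)/(-593 - 99155) = 222828/(-99748) = 222828*(-1/99748) = -55707/24937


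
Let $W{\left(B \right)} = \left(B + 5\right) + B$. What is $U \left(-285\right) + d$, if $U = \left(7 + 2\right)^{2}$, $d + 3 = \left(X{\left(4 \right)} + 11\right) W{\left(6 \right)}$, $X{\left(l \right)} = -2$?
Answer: $-22935$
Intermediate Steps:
$W{\left(B \right)} = 5 + 2 B$ ($W{\left(B \right)} = \left(5 + B\right) + B = 5 + 2 B$)
$d = 150$ ($d = -3 + \left(-2 + 11\right) \left(5 + 2 \cdot 6\right) = -3 + 9 \left(5 + 12\right) = -3 + 9 \cdot 17 = -3 + 153 = 150$)
$U = 81$ ($U = 9^{2} = 81$)
$U \left(-285\right) + d = 81 \left(-285\right) + 150 = -23085 + 150 = -22935$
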